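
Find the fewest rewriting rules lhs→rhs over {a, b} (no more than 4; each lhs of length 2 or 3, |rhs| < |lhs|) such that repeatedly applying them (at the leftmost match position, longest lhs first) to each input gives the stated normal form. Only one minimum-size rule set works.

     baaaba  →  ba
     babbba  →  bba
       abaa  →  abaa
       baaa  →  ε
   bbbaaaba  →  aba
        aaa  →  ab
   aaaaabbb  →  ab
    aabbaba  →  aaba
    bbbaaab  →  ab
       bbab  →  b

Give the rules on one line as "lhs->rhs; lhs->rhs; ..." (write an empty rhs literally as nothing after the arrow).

aaa->ab; bab->; bbb->ab

  | baaaba => babba => ba
  | babbba => bba
  | abaa
  | baaa => bab => ε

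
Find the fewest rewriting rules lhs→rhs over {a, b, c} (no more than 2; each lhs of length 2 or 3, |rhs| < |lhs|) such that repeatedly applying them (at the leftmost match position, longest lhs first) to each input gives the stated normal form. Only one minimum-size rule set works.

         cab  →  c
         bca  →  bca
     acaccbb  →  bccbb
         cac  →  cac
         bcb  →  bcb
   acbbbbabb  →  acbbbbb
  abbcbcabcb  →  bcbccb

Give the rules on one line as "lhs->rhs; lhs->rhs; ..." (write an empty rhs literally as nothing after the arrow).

  | cab => c
  | bca
  | acaccbb => bccbb
  | cac

ab->; aca->b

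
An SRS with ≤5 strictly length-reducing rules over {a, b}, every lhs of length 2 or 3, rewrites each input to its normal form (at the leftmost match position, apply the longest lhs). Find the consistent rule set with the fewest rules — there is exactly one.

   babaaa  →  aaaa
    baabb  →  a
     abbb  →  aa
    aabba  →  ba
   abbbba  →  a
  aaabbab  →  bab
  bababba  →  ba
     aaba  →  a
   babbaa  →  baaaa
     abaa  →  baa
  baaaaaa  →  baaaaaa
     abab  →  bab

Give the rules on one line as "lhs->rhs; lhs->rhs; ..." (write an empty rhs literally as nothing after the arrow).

aab->; aba->ba; bb->a; bbb->a

  | babaaa => bbaaa => aaaa
  | baabb => bb => a
  | abbb => aa
  | aabba => ba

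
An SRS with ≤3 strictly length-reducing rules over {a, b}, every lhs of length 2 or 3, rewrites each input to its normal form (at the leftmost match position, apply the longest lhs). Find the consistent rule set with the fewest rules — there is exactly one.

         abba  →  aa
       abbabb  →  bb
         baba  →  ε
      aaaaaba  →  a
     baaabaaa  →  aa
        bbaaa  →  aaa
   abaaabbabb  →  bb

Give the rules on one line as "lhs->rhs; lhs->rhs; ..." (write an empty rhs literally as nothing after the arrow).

aab->b; ba->; bba->a

  | abba => aa
  | abbabb => aabb => bb
  | baba => ba => ε
  | aaaaaba => aaaba => aba => a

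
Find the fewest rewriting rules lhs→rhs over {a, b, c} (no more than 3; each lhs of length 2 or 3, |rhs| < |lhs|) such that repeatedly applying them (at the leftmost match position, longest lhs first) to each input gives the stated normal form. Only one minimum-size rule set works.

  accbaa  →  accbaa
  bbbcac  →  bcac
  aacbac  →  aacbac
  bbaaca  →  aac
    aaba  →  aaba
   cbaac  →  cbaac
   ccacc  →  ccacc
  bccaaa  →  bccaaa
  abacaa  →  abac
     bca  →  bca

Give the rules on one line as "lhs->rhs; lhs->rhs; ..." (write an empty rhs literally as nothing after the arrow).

  | accbaa
  | bbbcac => bcac
  | aacbac
  | bbaaca => aaca => aac

aca->ac; bb->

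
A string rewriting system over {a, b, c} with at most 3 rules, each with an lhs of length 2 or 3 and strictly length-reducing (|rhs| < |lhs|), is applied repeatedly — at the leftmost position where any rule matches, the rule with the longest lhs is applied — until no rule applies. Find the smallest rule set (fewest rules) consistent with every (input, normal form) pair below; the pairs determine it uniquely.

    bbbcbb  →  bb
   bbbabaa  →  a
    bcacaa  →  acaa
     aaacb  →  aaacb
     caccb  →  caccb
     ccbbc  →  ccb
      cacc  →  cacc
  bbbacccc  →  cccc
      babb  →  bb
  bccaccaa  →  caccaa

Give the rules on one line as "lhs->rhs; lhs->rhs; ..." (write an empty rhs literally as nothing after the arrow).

ba->; bbb->b; bc->

  | bbbcbb => bcbb => bb
  | bbbabaa => babaa => baa => a
  | bcacaa => acaa
  | aaacb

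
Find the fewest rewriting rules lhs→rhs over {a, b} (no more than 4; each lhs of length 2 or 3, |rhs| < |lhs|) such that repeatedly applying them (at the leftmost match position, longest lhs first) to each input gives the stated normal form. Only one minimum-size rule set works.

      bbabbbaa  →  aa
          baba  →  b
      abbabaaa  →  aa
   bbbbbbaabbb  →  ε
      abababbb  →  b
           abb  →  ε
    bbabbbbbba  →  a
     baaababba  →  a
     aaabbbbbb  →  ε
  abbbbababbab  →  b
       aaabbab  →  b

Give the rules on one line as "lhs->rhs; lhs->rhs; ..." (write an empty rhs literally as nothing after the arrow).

  | bbabbbaa => abbbaa => bbbaa => aa
  | baba => b
  | abbabaaa => bbabaaa => abaaa => aa
  | bbbbbbaabbb => bbbaabbb => aabbb => abbb => bbb => ε

ab->b; aba->; bb->; bbb->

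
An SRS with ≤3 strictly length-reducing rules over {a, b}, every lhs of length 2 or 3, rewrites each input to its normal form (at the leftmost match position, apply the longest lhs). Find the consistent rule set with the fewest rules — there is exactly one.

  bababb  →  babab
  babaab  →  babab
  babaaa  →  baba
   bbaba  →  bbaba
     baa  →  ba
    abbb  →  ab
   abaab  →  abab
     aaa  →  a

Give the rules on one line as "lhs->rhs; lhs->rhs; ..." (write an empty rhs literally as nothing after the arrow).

aa->a; abb->ab

  | bababb => babab
  | babaab => babab
  | babaaa => babaa => baba
  | bbaba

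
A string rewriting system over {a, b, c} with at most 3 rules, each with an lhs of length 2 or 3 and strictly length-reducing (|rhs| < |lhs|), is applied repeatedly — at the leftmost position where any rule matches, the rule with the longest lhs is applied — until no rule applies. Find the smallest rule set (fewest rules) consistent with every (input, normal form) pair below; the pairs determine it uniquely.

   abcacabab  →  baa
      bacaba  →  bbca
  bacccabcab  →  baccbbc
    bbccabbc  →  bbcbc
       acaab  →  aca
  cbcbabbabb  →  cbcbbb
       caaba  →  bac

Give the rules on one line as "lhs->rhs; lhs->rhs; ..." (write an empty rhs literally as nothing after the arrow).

ab->; aba->bc; cab->ba

  | abcacabab => cacabab => cabaab => baaab => baa
  | bacaba => babaa => bbca
  | bacccabcab => baccbacab => baccbaba => baccbbc
  | bbccabbc => bbcbabc => bbcbc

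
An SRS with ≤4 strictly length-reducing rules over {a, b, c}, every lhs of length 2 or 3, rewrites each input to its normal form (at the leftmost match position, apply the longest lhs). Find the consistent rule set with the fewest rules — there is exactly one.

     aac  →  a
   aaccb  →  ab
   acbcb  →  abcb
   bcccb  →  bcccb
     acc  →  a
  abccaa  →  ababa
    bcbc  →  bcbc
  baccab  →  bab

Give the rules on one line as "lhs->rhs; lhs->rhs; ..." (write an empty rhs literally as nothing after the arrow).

aa->a; ac->a; cca->ab

  | aac => ac => a
  | aaccb => accb => acb => ab
  | acbcb => abcb
  | bcccb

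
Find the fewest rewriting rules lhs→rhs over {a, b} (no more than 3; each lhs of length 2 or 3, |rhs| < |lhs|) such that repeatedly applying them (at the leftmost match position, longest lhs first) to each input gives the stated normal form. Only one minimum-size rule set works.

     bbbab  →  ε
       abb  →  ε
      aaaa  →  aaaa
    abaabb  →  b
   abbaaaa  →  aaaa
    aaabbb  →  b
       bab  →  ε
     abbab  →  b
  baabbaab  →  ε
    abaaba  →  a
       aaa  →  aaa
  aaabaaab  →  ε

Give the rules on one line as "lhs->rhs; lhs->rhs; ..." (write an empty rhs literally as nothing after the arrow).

ab->b; bb->

  | bbbab => bab => bb => ε
  | abb => bb => ε
  | aaaa
  | abaabb => baabb => babb => bbb => b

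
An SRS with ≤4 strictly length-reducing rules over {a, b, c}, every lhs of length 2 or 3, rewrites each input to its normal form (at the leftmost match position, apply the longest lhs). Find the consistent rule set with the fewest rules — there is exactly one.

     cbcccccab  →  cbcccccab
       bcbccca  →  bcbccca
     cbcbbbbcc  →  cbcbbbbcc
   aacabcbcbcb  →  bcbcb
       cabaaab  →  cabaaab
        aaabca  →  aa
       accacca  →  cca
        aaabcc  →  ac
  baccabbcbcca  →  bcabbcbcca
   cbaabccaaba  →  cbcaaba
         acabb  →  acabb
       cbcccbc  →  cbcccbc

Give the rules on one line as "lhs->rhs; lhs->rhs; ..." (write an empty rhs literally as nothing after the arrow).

abc->cb; acb->; acc->c

  | cbcccccab
  | bcbccca
  | cbcbbbbcc
  | aacabcbcbcb => aaccbbcbcb => acbbcbcb => bcbcb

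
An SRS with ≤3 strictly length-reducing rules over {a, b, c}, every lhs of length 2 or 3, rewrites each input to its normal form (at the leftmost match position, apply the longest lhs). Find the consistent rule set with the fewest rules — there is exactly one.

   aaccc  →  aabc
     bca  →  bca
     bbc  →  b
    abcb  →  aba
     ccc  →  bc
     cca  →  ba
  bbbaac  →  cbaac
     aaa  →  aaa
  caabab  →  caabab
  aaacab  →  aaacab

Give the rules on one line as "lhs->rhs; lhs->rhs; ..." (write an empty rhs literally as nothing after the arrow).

  | aaccc => aabc
  | bca
  | bbc => cc => b
  | abcb => aba

bb->c; bcb->ba; cc->b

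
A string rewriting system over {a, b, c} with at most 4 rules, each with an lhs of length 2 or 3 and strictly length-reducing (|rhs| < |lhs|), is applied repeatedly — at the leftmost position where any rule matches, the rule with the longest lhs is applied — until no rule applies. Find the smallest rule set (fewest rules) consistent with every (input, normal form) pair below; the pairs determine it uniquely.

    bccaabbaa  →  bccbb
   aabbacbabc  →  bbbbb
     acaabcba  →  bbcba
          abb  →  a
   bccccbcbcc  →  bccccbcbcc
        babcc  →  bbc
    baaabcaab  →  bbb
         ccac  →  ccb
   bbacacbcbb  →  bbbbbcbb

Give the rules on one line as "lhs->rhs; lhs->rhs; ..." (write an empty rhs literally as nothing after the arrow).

  | bccaabbaa => bccbbaa => bccbb
  | aabbacbabc => bbacbabc => bbbbabc => bbbbac => bbbbb
  | acaabcba => baabcba => bbcba
  | abb => ab => a

aa->; ab->a; ac->b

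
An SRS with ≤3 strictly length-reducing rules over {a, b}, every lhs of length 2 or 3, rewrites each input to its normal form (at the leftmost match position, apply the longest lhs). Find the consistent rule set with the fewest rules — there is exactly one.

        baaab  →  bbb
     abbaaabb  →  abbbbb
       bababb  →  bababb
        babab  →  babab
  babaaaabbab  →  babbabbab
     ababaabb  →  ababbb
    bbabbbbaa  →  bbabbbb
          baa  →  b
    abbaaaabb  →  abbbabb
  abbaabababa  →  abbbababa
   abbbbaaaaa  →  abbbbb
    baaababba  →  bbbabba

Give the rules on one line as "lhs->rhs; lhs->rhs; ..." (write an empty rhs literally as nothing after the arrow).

  | baaab => bbb
  | abbaaabb => abbbbb
  | bababb
  | babab

aa->; aaa->b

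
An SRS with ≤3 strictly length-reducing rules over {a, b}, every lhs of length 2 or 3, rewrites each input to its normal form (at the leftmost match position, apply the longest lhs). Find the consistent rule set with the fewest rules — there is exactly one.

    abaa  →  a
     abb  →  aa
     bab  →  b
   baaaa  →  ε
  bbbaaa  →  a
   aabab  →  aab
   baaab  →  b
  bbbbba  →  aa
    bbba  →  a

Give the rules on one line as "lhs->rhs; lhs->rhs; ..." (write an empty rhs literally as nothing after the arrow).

ba->; baa->ba; bb->a

  | abaa => aba => a
  | abb => aa
  | bab => b
  | baaaa => baaa => baa => ba => ε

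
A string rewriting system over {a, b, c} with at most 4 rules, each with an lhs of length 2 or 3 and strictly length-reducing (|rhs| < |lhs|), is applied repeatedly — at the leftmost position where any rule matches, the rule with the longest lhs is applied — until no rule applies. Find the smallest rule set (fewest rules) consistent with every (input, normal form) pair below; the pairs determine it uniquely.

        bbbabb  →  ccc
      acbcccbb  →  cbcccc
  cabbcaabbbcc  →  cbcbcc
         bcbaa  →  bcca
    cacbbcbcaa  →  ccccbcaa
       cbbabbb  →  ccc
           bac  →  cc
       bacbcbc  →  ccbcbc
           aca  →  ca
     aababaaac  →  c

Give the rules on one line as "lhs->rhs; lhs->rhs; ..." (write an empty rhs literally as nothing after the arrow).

ab->; ac->c; ba->c; bb->c

  | bbbabb => cbabb => ccbb => ccc
  | acbcccbb => cbcccbb => cbcccc
  | cabbcaabbbcc => cbcaabbbcc => cbcabbcc => cbcbcc
  | bcbaa => bcca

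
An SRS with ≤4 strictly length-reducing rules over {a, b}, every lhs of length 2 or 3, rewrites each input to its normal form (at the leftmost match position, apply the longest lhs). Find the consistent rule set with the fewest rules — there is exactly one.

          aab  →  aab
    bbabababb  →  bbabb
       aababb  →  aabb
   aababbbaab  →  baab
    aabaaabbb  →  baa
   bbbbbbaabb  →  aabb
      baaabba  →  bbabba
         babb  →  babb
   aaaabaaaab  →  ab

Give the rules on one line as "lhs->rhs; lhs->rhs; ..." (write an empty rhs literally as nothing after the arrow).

  | aab
  | bbabababb => bbababb => bbabb
  | aababb => aabb
  | aababbbaab => aabbbaab => aaaab => baab

aaa->ba; aba->a; bbb->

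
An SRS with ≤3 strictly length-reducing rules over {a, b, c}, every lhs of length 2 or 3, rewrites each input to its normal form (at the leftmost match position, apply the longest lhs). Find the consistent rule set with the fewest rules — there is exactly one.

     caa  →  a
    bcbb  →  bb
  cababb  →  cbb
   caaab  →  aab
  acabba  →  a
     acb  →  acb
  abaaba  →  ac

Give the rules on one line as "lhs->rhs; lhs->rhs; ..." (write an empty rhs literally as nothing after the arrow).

ba->c; bc->; ca->

  | caa => a
  | bcbb => bb
  | cababb => babb => cbb
  | caaab => aab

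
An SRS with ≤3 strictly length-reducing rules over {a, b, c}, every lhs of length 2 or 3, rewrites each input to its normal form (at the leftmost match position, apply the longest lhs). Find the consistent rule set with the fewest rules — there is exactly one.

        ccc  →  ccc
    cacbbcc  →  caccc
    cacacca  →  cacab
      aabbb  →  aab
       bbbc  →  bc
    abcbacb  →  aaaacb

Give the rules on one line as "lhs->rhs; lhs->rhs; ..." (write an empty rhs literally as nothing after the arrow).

  | ccc
  | cacbbcc => caccc
  | cacacca => cacab
  | aabbb => aab

bb->; bcb->aa; cca->b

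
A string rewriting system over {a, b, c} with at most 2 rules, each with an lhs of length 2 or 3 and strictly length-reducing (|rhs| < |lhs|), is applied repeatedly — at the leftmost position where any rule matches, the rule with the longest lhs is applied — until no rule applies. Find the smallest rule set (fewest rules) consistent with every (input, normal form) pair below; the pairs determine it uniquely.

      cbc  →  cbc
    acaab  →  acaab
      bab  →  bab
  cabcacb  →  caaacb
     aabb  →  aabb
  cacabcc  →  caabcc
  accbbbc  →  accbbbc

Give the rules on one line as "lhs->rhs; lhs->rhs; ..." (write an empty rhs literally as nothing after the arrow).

  | cbc
  | acaab
  | bab
  | cabcacb => caaacb

bca->aa; cac->ca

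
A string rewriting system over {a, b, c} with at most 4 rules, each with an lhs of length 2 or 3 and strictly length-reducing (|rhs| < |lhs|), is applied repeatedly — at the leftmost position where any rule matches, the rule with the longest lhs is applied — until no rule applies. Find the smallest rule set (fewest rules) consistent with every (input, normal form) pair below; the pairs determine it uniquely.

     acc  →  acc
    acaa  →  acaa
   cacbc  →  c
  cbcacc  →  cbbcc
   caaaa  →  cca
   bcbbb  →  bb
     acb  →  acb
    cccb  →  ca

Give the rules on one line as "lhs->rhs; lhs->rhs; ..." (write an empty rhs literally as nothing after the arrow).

  | acc
  | acaa
  | cacbc => bcbc => c
  | cbcacc => cbbcc

aaa->c; bcb->; cac->bc; ccb->a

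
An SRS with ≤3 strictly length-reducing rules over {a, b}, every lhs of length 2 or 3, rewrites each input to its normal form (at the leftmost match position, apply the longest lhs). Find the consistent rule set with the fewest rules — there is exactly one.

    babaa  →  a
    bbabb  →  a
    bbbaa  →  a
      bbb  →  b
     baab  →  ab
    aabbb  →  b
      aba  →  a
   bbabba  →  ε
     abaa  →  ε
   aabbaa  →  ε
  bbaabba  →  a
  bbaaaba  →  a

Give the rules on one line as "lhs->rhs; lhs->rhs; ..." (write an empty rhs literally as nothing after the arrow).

aa->; ba->; bb->

  | babaa => baa => a
  | bbabb => abb => a
  | bbbaa => baa => a
  | bbb => b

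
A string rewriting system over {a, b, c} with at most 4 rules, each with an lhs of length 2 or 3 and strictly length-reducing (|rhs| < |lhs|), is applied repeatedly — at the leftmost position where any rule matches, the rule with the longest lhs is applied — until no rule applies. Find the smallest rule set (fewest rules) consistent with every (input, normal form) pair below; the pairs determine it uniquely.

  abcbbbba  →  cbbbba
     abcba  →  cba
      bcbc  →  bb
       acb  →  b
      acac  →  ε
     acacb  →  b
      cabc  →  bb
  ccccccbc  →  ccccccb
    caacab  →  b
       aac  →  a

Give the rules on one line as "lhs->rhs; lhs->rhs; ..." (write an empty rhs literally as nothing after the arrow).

ab->; ac->; bc->b; ca->b

  | abcbbbba => cbbbba
  | abcba => cba
  | bcbc => bbc => bb
  | acb => b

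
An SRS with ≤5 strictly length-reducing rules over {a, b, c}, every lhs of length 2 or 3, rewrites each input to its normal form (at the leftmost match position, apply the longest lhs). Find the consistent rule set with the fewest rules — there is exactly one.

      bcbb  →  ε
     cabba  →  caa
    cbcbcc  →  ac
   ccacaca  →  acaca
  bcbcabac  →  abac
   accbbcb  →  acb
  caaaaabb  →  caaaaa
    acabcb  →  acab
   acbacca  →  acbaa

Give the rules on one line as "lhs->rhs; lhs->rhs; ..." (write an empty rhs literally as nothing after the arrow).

bb->; bc->; cbc->a; cc->

  | bcbb => bb => ε
  | cabba => caa
  | cbcbcc => abcc => ac
  | ccacaca => acaca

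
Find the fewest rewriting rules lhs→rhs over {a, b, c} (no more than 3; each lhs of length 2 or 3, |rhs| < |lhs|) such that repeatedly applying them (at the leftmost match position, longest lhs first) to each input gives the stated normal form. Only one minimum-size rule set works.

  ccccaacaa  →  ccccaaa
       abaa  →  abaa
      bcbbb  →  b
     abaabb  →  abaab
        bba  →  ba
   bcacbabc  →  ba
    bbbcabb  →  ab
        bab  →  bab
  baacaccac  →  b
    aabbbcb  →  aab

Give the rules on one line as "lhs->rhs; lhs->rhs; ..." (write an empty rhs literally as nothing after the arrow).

ac->; bb->b; bc->

  | ccccaacaa => ccccaaa
  | abaa
  | bcbbb => bbb => bb => b
  | abaabb => abaab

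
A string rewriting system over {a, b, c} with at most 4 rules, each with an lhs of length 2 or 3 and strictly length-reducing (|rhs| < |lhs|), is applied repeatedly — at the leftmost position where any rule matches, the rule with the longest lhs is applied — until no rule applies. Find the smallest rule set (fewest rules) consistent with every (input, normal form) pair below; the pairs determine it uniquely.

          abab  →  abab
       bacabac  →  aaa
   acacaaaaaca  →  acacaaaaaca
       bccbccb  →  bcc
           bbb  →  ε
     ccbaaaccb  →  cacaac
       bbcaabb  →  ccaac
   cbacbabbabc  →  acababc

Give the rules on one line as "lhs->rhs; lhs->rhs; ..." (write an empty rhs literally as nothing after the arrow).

bac->a; bb->c; cb->; cba->ac

  | abab
  | bacabac => aabac => aaa
  | acacaaaaaca
  | bccbccb => bcccb => bcc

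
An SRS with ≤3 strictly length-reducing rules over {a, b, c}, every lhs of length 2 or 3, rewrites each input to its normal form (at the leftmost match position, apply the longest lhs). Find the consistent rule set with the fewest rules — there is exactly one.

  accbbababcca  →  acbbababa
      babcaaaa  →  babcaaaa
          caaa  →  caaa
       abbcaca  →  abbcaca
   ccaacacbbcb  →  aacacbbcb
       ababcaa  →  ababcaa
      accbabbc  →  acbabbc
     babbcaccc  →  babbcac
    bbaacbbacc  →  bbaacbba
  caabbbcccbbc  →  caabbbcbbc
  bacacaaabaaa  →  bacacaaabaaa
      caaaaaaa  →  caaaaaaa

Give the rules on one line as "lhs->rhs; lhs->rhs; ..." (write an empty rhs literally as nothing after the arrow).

cc->; ccb->cb

  | accbbababcca => acbbababcca => acbbababa
  | babcaaaa
  | caaa
  | abbcaca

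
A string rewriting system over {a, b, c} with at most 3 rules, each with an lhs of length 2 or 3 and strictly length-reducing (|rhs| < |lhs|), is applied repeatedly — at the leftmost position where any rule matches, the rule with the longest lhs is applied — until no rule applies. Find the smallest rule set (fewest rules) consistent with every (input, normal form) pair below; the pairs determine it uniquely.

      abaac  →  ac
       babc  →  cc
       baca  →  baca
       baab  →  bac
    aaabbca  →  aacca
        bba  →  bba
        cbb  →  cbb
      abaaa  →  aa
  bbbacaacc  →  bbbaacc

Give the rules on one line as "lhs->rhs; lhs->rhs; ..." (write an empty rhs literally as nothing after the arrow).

  | abaac => caac => ac
  | babc => bcc => cc
  | baca
  | baab => bac

ab->c; bc->c; caa->a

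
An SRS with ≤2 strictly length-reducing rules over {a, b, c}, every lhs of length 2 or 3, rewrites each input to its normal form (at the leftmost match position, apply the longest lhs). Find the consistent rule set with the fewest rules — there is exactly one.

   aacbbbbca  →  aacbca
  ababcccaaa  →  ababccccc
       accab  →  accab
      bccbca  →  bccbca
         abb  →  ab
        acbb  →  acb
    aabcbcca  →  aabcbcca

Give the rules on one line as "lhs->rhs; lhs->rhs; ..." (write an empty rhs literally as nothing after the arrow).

  | aacbbbbca => aacbbbca => aacbbca => aacbca
  | ababcccaaa => ababccccc
  | accab
  | bccbca

aaa->cc; bb->b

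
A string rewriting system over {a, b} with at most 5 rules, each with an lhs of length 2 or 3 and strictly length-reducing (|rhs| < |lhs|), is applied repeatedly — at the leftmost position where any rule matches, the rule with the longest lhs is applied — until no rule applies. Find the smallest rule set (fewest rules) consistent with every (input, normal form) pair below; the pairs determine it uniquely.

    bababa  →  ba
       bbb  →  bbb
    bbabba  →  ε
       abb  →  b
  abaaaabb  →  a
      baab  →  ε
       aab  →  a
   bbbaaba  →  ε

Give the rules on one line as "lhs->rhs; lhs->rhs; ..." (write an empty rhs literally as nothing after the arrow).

  | bababa => bbaba => ba
  | bbb
  | bbabba => bba => ε
  | abb => b

ab->; aba->ba; baa->a; bba->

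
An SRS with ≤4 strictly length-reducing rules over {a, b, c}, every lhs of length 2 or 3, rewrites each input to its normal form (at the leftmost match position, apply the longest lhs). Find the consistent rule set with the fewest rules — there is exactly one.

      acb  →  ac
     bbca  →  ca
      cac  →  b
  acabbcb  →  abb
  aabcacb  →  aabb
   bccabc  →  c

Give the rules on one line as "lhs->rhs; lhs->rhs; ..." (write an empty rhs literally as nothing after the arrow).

  | acb => ac
  | bbca => bca => ca
  | cac => b
  | acabbcb => acabcb => acacb => abb

bc->c; cac->b; cb->c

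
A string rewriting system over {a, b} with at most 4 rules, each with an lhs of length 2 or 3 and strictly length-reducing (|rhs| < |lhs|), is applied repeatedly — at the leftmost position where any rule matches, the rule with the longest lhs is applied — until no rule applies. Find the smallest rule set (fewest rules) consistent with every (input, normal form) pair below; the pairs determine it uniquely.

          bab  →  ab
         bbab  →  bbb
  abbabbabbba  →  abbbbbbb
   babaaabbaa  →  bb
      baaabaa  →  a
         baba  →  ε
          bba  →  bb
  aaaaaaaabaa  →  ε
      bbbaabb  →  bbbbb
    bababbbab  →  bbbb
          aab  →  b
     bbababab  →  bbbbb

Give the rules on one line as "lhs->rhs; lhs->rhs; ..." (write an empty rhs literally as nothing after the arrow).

  | bab => ab
  | bbab => bbb
  | abbabbabbba => abbbbabbba => abbbbbbba => abbbbbbb
  | babaaabbaa => abaaabbaa => aaaabbaa => aabbaa => bbaa => bba => bb

aa->; ba->a; bba->bb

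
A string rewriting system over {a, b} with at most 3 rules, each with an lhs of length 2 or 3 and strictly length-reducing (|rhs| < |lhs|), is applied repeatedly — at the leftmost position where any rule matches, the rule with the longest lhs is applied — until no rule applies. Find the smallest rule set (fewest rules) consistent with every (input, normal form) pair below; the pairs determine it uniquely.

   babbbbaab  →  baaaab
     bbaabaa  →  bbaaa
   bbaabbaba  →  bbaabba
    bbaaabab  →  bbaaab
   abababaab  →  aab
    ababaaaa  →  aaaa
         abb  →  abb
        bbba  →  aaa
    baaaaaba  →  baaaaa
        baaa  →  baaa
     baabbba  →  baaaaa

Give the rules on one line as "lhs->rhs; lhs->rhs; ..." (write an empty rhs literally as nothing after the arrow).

  | babbbbaab => baaabaab => baaaab
  | bbaabaa => bbaaa
  | bbaabbaba => bbaabba
  | bbaaabab => bbaaab

aba->a; bbb->aa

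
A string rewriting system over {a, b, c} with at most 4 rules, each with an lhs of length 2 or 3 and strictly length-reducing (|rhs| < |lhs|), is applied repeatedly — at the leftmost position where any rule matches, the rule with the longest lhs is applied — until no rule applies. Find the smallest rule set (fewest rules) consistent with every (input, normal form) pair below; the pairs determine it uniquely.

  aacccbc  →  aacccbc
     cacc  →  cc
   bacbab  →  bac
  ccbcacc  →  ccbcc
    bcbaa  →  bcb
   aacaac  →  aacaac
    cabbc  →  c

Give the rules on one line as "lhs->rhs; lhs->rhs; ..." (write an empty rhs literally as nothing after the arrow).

bb->; cac->c; cba->cb

  | aacccbc
  | cacc => cc
  | bacbab => bacbb => bac
  | ccbcacc => ccbcc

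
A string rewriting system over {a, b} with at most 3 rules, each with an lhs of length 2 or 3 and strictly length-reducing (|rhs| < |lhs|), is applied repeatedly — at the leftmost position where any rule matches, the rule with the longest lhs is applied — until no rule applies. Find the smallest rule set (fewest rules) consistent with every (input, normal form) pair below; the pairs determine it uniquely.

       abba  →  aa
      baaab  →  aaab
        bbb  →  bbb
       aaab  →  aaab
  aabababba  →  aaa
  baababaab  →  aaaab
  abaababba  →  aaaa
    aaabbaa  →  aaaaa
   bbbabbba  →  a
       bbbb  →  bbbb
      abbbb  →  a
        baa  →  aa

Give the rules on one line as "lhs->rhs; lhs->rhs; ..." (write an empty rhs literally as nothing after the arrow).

  | abba => aa
  | baaab => aaab
  | bbb
  | aaab

abb->a; ba->a; bab->b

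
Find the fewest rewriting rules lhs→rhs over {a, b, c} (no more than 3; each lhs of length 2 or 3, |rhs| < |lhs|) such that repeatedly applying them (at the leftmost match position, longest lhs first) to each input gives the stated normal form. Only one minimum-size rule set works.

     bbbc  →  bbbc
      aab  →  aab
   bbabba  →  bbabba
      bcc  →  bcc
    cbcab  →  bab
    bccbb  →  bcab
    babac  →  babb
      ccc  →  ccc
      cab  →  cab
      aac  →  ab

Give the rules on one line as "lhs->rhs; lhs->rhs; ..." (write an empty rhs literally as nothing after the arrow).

ac->b; cb->a

  | bbbc
  | aab
  | bbabba
  | bcc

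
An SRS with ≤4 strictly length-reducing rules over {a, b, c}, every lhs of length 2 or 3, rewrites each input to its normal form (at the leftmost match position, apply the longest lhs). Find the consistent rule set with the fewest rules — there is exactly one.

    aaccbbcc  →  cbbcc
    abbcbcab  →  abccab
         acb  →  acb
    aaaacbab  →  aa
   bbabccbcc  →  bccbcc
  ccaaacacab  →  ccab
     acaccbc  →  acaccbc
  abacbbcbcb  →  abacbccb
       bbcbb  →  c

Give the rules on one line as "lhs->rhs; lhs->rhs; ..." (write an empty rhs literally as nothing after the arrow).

  | aaccbbcc => cbbcc
  | abbcbcab => abccab
  | acb
  | aaaacbab => aabab => aa

aac->; bab->; bcb->c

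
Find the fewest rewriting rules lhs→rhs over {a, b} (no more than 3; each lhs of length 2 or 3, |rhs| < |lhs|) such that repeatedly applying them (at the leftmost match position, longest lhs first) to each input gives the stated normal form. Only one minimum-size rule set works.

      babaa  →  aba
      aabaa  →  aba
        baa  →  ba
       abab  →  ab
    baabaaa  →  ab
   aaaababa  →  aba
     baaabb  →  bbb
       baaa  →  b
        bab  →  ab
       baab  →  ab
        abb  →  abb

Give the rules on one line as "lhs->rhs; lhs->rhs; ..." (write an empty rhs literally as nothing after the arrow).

aa->a; aaa->; bab->ab

  | babaa => abaa => aba
  | aabaa => abaa => aba
  | baa => ba
  | abab => aab => ab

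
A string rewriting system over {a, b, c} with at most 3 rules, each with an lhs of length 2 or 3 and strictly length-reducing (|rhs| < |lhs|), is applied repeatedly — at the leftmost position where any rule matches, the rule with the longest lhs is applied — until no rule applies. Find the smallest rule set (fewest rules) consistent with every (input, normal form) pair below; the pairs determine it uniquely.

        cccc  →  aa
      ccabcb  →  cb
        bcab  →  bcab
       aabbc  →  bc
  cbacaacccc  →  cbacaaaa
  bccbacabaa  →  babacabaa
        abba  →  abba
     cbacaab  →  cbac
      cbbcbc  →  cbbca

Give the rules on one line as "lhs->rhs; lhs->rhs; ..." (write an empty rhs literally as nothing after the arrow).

  | cccc => acc => aa
  | ccabcb => aabcb => cb
  | bcab
  | aabbc => bc

aab->; cbc->ca; cc->a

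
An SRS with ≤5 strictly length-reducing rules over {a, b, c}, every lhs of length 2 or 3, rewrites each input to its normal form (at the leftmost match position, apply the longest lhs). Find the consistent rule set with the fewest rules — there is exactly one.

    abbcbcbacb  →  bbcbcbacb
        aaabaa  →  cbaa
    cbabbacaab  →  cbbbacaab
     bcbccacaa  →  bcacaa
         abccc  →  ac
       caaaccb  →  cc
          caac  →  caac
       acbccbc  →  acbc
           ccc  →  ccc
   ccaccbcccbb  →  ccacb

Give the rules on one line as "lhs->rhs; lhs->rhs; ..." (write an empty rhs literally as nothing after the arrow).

  | abbcbcbacb => bbcbcbacb
  | aaabaa => cbaa
  | cbabbacaab => cbbbacaab
  | bcbccacaa => bcacaa

aaa->c; abb->bb; bcc->; ccb->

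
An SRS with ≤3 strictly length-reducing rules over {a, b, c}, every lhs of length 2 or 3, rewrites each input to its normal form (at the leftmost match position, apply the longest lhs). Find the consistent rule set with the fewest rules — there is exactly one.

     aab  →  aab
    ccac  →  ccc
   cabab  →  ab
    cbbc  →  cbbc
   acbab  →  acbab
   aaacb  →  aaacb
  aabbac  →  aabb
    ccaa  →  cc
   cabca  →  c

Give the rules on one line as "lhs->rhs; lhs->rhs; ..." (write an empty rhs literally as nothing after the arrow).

  | aab
  | ccac => ccc
  | cabab => ab
  | cbbc

bac->b; ca->c; cab->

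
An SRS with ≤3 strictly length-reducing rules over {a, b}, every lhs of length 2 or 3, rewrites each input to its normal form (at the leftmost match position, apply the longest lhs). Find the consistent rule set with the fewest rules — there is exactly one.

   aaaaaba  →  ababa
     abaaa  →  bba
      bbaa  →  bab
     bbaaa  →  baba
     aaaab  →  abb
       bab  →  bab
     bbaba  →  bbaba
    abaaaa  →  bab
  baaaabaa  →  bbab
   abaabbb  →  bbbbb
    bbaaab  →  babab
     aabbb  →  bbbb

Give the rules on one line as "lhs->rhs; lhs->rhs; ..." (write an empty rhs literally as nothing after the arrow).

aa->b; baa->ab

  | aaaaaba => baaaba => ababa
  | abaaa => aaba => bba
  | bbaa => bab
  | bbaaa => baba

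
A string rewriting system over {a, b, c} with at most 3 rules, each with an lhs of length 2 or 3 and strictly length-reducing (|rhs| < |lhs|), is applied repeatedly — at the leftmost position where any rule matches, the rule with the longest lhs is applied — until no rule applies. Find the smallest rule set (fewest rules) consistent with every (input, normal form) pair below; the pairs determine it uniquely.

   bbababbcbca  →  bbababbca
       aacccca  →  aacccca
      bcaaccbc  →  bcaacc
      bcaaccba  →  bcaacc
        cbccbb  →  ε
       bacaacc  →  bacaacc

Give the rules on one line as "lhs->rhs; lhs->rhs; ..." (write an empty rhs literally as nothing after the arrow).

  | bbababbcbca => bbababbca
  | aacccca
  | bcaaccbc => bcaacc
  | bcaaccba => bcaacc

cb->; cba->c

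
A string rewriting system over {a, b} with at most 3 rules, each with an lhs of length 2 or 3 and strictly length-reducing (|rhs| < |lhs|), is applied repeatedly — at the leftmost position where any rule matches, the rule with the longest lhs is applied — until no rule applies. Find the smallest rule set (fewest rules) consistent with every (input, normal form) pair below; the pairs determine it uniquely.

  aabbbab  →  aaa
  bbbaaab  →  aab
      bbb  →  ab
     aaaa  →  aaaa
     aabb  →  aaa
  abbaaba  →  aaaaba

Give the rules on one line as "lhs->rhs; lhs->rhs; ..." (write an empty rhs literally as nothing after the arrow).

  | aabbbab => aaabab => aaa
  | bbbaaab => abaaab => aab
  | bbb => ab
  | aaaa

baa->; bab->; bb->a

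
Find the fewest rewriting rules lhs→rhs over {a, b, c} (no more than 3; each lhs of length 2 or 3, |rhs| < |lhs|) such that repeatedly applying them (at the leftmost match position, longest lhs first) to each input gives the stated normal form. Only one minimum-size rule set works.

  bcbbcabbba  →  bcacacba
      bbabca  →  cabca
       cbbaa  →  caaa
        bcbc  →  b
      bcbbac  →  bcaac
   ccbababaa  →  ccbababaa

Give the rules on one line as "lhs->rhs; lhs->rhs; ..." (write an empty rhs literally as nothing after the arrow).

bb->c; cbb->ca; cbc->

  | bcbbcabbba => bcacabbba => bcacacba
  | bbabca => cabca
  | cbbaa => caaa
  | bcbc => b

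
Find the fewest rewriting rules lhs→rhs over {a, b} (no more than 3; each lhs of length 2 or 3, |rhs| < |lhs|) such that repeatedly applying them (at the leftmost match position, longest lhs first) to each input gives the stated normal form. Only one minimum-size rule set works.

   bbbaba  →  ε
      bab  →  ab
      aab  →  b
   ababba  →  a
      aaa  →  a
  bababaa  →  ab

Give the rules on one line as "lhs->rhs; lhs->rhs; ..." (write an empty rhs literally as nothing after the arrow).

  | bbbaba => bbaba => baba => aba => aa => ε
  | bab => ab
  | aab => b
  | ababba => aabba => bba => ba => a

aa->; ba->a; baa->ab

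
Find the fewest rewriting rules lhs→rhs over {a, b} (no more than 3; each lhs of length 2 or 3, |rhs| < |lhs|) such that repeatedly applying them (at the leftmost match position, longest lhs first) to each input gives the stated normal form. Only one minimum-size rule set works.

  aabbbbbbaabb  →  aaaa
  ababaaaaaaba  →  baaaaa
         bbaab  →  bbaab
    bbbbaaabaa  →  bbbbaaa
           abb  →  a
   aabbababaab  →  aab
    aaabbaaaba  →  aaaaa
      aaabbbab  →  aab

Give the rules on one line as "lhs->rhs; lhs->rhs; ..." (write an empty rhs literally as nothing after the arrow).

aba->; abb->a

  | aabbbbbbaabb => aabbbbaabb => aabbaabb => aaaabb => aaaa
  | ababaaaaaaba => baaaaaaba => baaaaa
  | bbaab
  | bbbbaaabaa => bbbbaaa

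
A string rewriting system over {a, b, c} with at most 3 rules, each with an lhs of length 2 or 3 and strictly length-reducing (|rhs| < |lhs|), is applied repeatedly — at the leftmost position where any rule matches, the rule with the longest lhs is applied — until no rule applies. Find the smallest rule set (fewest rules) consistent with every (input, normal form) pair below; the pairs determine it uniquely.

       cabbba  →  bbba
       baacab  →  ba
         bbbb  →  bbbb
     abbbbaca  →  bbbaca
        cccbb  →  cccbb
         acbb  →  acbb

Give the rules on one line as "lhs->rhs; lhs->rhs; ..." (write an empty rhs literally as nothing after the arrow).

  | cabbba => bbba
  | baacab => baab => ba
  | bbbb
  | abbbbaca => bbbaca

ab->; cab->b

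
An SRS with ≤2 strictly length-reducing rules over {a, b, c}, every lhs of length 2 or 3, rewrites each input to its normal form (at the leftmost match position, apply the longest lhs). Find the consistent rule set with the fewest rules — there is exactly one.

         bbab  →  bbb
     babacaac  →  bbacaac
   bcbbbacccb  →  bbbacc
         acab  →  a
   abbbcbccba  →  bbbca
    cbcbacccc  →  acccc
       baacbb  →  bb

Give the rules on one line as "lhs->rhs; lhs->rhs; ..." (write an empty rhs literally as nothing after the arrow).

  | bbab => bbb
  | babacaac => bbacaac
  | bcbbbacccb => bbbacccb => bbbacc
  | acab => acb => a

ab->b; cb->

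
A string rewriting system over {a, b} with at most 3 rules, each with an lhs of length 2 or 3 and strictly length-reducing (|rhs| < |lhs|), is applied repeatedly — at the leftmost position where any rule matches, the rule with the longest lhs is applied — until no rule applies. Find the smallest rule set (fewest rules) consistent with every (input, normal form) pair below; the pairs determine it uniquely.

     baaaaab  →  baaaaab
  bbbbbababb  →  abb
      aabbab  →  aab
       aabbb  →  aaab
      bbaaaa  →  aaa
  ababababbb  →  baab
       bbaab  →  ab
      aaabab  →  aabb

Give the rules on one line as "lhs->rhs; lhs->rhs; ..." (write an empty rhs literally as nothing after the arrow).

  | baaaaab
  | bbbbbababb => abbbababb => aabababb => abbabb => abb
  | aabbab => aab
  | aabbb => aaab

aba->b; bba->; bbb->ab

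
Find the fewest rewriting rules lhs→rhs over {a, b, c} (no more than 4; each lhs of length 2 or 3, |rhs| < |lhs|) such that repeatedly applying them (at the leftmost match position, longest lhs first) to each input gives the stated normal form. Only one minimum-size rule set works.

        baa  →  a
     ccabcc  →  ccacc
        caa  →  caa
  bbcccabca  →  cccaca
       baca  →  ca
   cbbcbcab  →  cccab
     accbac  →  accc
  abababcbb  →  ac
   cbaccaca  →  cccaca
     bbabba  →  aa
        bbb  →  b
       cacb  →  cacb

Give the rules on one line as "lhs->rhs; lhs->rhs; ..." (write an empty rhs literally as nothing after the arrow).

ba->; bb->; bc->c

  | baa => a
  | ccabcc => ccacc
  | caa
  | bbcccabca => cccabca => cccaca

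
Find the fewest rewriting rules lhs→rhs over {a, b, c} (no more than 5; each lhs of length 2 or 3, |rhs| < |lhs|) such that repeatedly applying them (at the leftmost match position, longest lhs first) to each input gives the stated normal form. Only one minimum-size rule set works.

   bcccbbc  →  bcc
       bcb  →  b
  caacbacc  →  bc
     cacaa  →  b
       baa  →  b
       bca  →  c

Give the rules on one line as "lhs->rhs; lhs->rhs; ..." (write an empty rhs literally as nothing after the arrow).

  | bcccbbc => bccbc => bcc
  | bcb => b
  | caacbacc => ccbacc => cacc => bc
  | cacaa => baa => b

aa->; bca->c; cac->b; cb->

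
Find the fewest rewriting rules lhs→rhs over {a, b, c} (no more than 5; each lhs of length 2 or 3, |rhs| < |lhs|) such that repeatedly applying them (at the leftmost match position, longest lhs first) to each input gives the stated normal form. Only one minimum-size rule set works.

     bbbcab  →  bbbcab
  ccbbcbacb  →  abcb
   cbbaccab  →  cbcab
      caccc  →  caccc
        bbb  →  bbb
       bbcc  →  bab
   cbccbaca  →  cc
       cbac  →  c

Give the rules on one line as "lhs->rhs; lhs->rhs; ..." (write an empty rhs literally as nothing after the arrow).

  | bbbcab
  | ccbbcbacb => abcbacb => abcb
  | cbbaccab => cbcab
  | caccc

aba->c; bac->; bcc->ab; ccb->a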